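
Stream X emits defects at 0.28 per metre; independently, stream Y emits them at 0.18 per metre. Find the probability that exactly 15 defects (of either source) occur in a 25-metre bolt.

0.0630

Independent Poisson processes superpose: combined rate λ = 0.28 + 0.18 = 0.46 per metre.
Over the interval, μ = 0.46 × 25 = 11.5 (a 25-metre bolt = 25 metres).
P(N = 15) = e^(−11.5) · 11.5^15/15! ≈ 0.0630.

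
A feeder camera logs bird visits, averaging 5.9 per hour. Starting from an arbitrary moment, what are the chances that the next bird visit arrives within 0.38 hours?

0.8938

Inter-arrival times are exponential with rate λ = 5.9 per hour.
P(T ≤ 0.38) = 1 − e^(−λt) = 1 − e^(−5.9 × 0.38) = 1 − e^(−2.242) ≈ 0.8938.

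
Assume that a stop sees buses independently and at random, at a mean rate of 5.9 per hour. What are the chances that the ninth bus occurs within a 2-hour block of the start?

0.8314

Over the interval, μ = 5.9 × 2 = 11.8 (a 2-hour block = 2 hours).
The ninth arrival falls in the interval iff at least 9 events occur there: P(S_9 ≤ t) = P(N ≥ 9) = 1 − P(N ≤ 8) ≈ 0.8314.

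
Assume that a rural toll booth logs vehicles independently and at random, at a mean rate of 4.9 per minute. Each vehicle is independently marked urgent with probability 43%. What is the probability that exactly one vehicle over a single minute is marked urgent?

Thinning: the vehicles that are marked urgent themselves form a Poisson process with rate 0.43 × 4.9 = 2.107 per minute.
So μ = 2.107.
P(N = 1) = e^(−2.107) · 2.107^1/1! ≈ 0.2562.

0.2562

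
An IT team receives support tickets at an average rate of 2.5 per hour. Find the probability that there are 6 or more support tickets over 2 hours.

0.3840

Over the interval, μ = 2.5 × 2 = 5 (2 hours).
P(N ≥ 6) = 1 − P(N ≤ 5) = 1 − Σ_{j=0}^{5} e^(−μ) μ^j/j! ≈ 0.3840.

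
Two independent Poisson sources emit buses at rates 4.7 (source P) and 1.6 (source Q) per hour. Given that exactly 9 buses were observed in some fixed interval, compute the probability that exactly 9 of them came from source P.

0.0716

Given the total, each event is independently from source P with probability p = λ_P/(λ_P+λ_Q) = 4.7/6.3 ≈ 0.7460.
So K ~ Binomial(9, 4.7/6.3): P(K = 9) = C(9,9) · (4.7/6.3)^9 · (1.6/6.3)^0 ≈ 0.0716.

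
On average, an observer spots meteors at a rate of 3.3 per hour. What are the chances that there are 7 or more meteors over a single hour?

With mean μ = 3.3 per hour,
P(N ≥ 7) = 1 − P(N ≤ 6) = 1 − Σ_{j=0}^{6} e^(−μ) μ^j/j! ≈ 0.0510.

0.0510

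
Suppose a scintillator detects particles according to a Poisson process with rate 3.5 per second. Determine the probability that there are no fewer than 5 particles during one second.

With mean μ = 3.5 per second,
P(N ≥ 5) = 1 − P(N ≤ 4) = 1 − Σ_{j=0}^{4} e^(−μ) μ^j/j! ≈ 0.2746.

0.2746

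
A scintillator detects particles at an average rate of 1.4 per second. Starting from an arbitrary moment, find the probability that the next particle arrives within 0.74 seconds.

0.6451

Inter-arrival times are exponential with rate λ = 1.4 per second.
P(T ≤ 0.74) = 1 − e^(−λt) = 1 − e^(−1.4 × 0.74) = 1 − e^(−1.036) ≈ 0.6451.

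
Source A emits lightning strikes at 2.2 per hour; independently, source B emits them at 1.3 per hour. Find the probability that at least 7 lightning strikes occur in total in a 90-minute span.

0.2752

Independent Poisson processes superpose: combined rate λ = 2.2 + 1.3 = 3.5 per hour.
Over the interval, μ = 3.5 × 1.5 = 5.25 (a 90-minute span = 1.5 hours).
P(N ≥ 7) = 1 − P(N ≤ 6) ≈ 0.2752.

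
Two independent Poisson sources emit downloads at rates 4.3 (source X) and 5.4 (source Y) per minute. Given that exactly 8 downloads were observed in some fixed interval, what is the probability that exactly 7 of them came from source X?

Given the total, each event is independently from source X with probability p = λ_X/(λ_X+λ_Y) = 4.3/9.7 ≈ 0.4433.
So K ~ Binomial(8, 4.3/9.7): P(K = 7) = C(8,7) · (4.3/9.7)^7 · (5.4/9.7)^1 ≈ 0.0150.

0.0150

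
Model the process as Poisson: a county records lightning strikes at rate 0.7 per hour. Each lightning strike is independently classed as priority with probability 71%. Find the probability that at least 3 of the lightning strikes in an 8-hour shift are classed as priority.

0.7584

Thinning: the lightning strikes that are classed as priority themselves form a Poisson process with rate 0.71 × 0.7 = 0.497 per hour.
Over the interval, μ = 0.497 × 8 = 3.976 (an 8-hour shift = 8 hours).
P(N ≥ 3) = 1 − P(N ≤ 2) ≈ 0.7584.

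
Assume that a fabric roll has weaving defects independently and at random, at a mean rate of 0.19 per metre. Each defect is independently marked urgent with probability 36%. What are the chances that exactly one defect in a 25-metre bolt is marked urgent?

Thinning: the defects that are marked urgent themselves form a Poisson process with rate 0.36 × 0.19 = 0.0684 per metre.
Over the interval, μ = 0.0684 × 25 = 1.71 (a 25-metre bolt = 25 metres).
P(N = 1) = e^(−1.71) · 1.71^1/1! ≈ 0.3093.

0.3093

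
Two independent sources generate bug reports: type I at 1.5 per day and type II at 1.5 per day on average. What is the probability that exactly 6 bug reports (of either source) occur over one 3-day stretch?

0.0911

Independent Poisson processes superpose: combined rate λ = 1.5 + 1.5 = 3 per day.
Over the interval, μ = 3 × 3 = 9 (a 3-day stretch = 3 days).
P(N = 6) = e^(−9) · 9^6/6! ≈ 0.0911.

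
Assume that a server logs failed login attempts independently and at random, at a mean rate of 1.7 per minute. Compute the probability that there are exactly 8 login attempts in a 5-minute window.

Over the interval, μ = 1.7 × 5 = 8.5 (a 5-minute window = 5 minutes).
P(N = 8) = e^(−μ) μ^8/8! = e^(−8.5) · 8.5^8/40320 ≈ 0.1375.

0.1375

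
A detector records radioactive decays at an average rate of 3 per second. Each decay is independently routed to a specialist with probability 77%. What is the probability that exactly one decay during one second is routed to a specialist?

0.2293

Thinning: the decays that are routed to a specialist themselves form a Poisson process with rate 0.77 × 3 = 2.31 per second.
So μ = 2.31.
P(N = 1) = e^(−2.31) · 2.31^1/1! ≈ 0.2293.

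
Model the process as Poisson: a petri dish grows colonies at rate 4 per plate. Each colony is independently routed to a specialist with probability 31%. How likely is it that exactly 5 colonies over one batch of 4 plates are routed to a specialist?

0.1754

Thinning: the colonies that are routed to a specialist themselves form a Poisson process with rate 0.31 × 4 = 1.24 per plate.
Over the interval, μ = 1.24 × 4 = 4.96 (a batch of 4 plates = 4 plates).
P(N = 5) = e^(−4.96) · 4.96^5/5! ≈ 0.1754.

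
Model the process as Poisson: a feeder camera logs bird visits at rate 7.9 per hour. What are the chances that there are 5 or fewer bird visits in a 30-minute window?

Over the interval, μ = 7.9 × 0.5 = 3.95 (a 30-minute window = 0.5 hours).
P(N ≤ 5) = Σ_{j=0}^{5} e^(−μ) μ^j/j! ≈ 0.7929.

0.7929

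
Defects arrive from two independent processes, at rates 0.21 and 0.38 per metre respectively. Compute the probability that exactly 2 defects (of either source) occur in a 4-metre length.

0.2629

Independent Poisson processes superpose: combined rate λ = 0.21 + 0.38 = 0.59 per metre.
Over the interval, μ = 0.59 × 4 = 2.36 (a 4-metre length = 4 metres).
P(N = 2) = e^(−2.36) · 2.36^2/2! ≈ 0.2629.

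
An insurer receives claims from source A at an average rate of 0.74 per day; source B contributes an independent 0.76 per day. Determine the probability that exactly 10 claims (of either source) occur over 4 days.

0.0413

Independent Poisson processes superpose: combined rate λ = 0.74 + 0.76 = 1.5 per day.
Over the interval, μ = 1.5 × 4 = 6 (4 days).
P(N = 10) = e^(−6) · 6^10/10! ≈ 0.0413.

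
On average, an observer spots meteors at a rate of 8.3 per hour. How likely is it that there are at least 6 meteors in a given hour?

With mean μ = 8.3 per hour,
P(N ≥ 6) = 1 − P(N ≤ 5) = 1 − Σ_{j=0}^{5} e^(−μ) μ^j/j! ≈ 0.8347.

0.8347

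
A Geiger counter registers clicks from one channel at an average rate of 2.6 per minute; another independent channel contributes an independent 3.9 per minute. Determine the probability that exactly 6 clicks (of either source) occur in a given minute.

0.1575

Independent Poisson processes superpose: combined rate λ = 2.6 + 3.9 = 6.5 per minute.
So μ = 6.5.
P(N = 6) = e^(−6.5) · 6.5^6/6! ≈ 0.1575.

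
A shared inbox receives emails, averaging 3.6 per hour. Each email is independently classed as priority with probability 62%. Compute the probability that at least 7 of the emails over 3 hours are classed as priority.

Thinning: the emails that are classed as priority themselves form a Poisson process with rate 0.62 × 3.6 = 2.232 per hour.
Over the interval, μ = 2.232 × 3 = 6.696 (3 hours).
P(N ≥ 7) = 1 − P(N ≤ 6) ≈ 0.5041.

0.5041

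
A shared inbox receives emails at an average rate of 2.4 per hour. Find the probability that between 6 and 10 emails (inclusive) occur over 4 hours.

Over the interval, μ = 2.4 × 4 = 9.6 (4 hours).
P(6 ≤ N ≤ 10) = Σ_{j=6}^{10} e^(−9.6) · 9.6^j/j! ≈ 0.5491.

0.5491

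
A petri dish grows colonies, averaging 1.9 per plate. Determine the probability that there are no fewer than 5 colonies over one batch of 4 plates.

Over the interval, μ = 1.9 × 4 = 7.6 (a batch of 4 plates = 4 plates).
P(N ≥ 5) = 1 − P(N ≤ 4) = 1 − Σ_{j=0}^{4} e^(−μ) μ^j/j! ≈ 0.8751.

0.8751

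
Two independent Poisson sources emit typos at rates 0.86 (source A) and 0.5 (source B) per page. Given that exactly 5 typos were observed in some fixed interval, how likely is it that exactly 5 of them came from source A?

Given the total, each event is independently from source A with probability p = λ_A/(λ_A+λ_B) = 0.86/1.36 ≈ 0.6324.
So K ~ Binomial(5, 0.86/1.36): P(K = 5) = C(5,5) · (0.86/1.36)^5 · (0.5/1.36)^0 ≈ 0.1011.

0.1011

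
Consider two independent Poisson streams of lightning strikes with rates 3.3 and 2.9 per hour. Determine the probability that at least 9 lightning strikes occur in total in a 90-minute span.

0.5832

Independent Poisson processes superpose: combined rate λ = 3.3 + 2.9 = 6.2 per hour.
Over the interval, μ = 6.2 × 1.5 = 9.3 (a 90-minute span = 1.5 hours).
P(N ≥ 9) = 1 − P(N ≤ 8) ≈ 0.5832.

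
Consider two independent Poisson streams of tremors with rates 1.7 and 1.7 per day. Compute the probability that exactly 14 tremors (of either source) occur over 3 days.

0.0563

Independent Poisson processes superpose: combined rate λ = 1.7 + 1.7 = 3.4 per day.
Over the interval, μ = 3.4 × 3 = 10.2 (3 days).
P(N = 14) = e^(−10.2) · 10.2^14/14! ≈ 0.0563.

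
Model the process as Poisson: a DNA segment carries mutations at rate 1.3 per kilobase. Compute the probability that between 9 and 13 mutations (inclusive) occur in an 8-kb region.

Over the interval, μ = 1.3 × 8 = 10.4 (an 8-kb region = 8 kilobases).
P(9 ≤ N ≤ 13) = Σ_{j=9}^{13} e^(−10.4) · 10.4^j/j! ≈ 0.5440.

0.5440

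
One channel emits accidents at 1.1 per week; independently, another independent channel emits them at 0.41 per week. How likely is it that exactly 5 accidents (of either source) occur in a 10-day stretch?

0.0450

Independent Poisson processes superpose: combined rate λ = 1.1 + 0.41 = 1.51 per week.
Over the interval, μ = 1.51 × 10/7 ≈ 2.15714 (a 10-day stretch = 10/7 weeks).
P(N = 5) = e^(−2.15714) · 2.15714^5/5! ≈ 0.0450.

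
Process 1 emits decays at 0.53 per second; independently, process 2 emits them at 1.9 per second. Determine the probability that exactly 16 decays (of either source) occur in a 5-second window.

0.0570

Independent Poisson processes superpose: combined rate λ = 0.53 + 1.9 = 2.43 per second.
Over the interval, μ = 2.43 × 5 = 12.15 (a 5-second window = 5 seconds).
P(N = 16) = e^(−12.15) · 12.15^16/16! ≈ 0.0570.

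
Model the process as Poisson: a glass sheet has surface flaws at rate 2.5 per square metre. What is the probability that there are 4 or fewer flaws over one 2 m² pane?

Over the interval, μ = 2.5 × 2 = 5 (a 2 m² pane = 2 square metres).
P(N ≤ 4) = Σ_{j=0}^{4} e^(−μ) μ^j/j! ≈ 0.4405.

0.4405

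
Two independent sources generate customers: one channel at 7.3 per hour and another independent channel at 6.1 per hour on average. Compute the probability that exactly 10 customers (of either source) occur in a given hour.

Independent Poisson processes superpose: combined rate λ = 7.3 + 6.1 = 13.4 per hour.
So μ = 13.4.
P(N = 10) = e^(−13.4) · 13.4^10/10! ≈ 0.0779.

0.0779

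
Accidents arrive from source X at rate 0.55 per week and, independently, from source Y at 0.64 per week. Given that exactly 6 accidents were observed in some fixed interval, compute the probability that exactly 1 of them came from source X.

Given the total, each event is independently from source X with probability p = λ_X/(λ_X+λ_Y) = 0.55/1.19 ≈ 0.4622.
So K ~ Binomial(6, 0.55/1.19): P(K = 1) = C(6,1) · (0.55/1.19)^1 · (0.64/1.19)^5 ≈ 0.1248.

0.1248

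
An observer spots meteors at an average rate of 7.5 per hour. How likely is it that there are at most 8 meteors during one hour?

0.6620

With mean μ = 7.5 per hour,
P(N ≤ 8) = Σ_{j=0}^{8} e^(−μ) μ^j/j! ≈ 0.6620.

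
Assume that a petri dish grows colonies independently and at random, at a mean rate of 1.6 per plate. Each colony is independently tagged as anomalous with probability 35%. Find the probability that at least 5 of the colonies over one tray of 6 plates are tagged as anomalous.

Thinning: the colonies that are tagged as anomalous themselves form a Poisson process with rate 0.35 × 1.6 = 0.56 per plate.
Over the interval, μ = 0.56 × 6 = 3.36 (a tray of 6 plates = 6 plates).
P(N ≥ 5) = 1 − P(N ≤ 4) ≈ 0.2484.

0.2484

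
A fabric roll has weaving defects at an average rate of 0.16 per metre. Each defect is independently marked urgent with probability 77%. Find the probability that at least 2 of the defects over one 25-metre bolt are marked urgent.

Thinning: the defects that are marked urgent themselves form a Poisson process with rate 0.77 × 0.16 = 0.1232 per metre.
Over the interval, μ = 0.1232 × 25 = 3.08 (a 25-metre bolt = 25 metres).
P(N ≥ 2) = 1 − P(N ≤ 1) ≈ 0.8125.

0.8125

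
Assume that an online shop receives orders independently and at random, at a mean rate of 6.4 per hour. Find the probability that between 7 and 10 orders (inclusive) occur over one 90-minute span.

Over the interval, μ = 6.4 × 1.5 = 9.6 (a 90-minute span = 1.5 hours).
P(7 ≤ N ≤ 10) = Σ_{j=7}^{10} e^(−9.6) · 9.6^j/j! ≈ 0.4755.

0.4755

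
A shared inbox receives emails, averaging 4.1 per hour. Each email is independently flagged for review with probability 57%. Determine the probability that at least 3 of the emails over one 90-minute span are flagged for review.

Thinning: the emails that are flagged for review themselves form a Poisson process with rate 0.57 × 4.1 = 2.337 per hour.
Over the interval, μ = 2.337 × 1.5 = 3.5055 (a 90-minute span = 1.5 hours).
P(N ≥ 3) = 1 − P(N ≤ 2) ≈ 0.6802.

0.6802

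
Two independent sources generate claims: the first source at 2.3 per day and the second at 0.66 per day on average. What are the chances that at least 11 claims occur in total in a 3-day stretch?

Independent Poisson processes superpose: combined rate λ = 2.3 + 0.66 = 2.96 per day.
Over the interval, μ = 2.96 × 3 = 8.88 (a 3-day stretch = 3 days).
P(N ≥ 11) = 1 − P(N ≤ 10) ≈ 0.2799.

0.2799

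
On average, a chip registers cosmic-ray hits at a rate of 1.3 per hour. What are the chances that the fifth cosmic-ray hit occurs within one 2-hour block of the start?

Over the interval, μ = 1.3 × 2 = 2.6 (a 2-hour block = 2 hours).
The fifth arrival falls in the interval iff at least 5 events occur there: P(S_5 ≤ t) = P(N ≥ 5) = 1 − P(N ≤ 4) ≈ 0.1226.

0.1226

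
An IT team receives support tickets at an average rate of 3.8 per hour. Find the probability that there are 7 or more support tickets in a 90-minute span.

Over the interval, μ = 3.8 × 1.5 = 5.7 (a 90-minute span = 1.5 hours).
P(N ≥ 7) = 1 − P(N ≤ 6) = 1 − Σ_{j=0}^{6} e^(−μ) μ^j/j! ≈ 0.3456.

0.3456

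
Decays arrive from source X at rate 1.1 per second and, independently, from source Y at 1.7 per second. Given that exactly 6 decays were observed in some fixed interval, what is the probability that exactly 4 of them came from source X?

Given the total, each event is independently from source X with probability p = λ_X/(λ_X+λ_Y) = 1.1/2.8 ≈ 0.3929.
So K ~ Binomial(6, 1.1/2.8): P(K = 4) = C(6,4) · (1.1/2.8)^4 · (1.7/2.8)^2 ≈ 0.1317.

0.1317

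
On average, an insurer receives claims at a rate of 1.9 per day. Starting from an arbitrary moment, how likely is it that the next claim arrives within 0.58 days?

Inter-arrival times are exponential with rate λ = 1.9 per day.
P(T ≤ 0.58) = 1 − e^(−λt) = 1 − e^(−1.9 × 0.58) = 1 − e^(−1.102) ≈ 0.6678.

0.6678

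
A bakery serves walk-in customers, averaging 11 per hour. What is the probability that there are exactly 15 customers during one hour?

0.0534

With mean μ = 11 per hour,
P(N = 15) = e^(−μ) μ^15/15! = e^(−11) · 11^15/1307674368000 ≈ 0.0534.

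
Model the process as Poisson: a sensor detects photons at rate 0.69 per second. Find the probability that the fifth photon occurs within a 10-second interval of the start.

0.8177

Over the interval, μ = 0.69 × 10 = 6.9 (a 10-second interval = 10 seconds).
The fifth arrival falls in the interval iff at least 5 events occur there: P(S_5 ≤ t) = P(N ≥ 5) = 1 − P(N ≤ 4) ≈ 0.8177.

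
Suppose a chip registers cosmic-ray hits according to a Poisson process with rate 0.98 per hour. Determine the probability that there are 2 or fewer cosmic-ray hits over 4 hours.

0.2501

Over the interval, μ = 0.98 × 4 = 3.92 (4 hours).
P(N ≤ 2) = Σ_{j=0}^{2} e^(−μ) μ^j/j! ≈ 0.2501.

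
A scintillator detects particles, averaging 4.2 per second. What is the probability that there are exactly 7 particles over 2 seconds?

0.1317

Over the interval, μ = 4.2 × 2 = 8.4 (2 seconds).
P(N = 7) = e^(−μ) μ^7/7! = e^(−8.4) · 8.4^7/5040 ≈ 0.1317.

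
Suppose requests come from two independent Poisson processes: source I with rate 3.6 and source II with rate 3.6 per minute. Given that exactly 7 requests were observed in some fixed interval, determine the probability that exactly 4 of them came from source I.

0.2734

Given the total, each event is independently from source I with probability p = λ_I/(λ_I+λ_II) = 3.6/7.2 = 0.5000.
So K ~ Binomial(7, 3.6/7.2): P(K = 4) = C(7,4) · (3.6/7.2)^4 · (3.6/7.2)^3 ≈ 0.2734.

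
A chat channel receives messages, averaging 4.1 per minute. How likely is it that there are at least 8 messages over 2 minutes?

0.5746

Over the interval, μ = 4.1 × 2 = 8.2 (2 minutes).
P(N ≥ 8) = 1 − P(N ≤ 7) = 1 − Σ_{j=0}^{7} e^(−μ) μ^j/j! ≈ 0.5746.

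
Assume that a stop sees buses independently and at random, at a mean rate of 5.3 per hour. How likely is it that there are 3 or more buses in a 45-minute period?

Over the interval, μ = 5.3 × 0.75 = 3.975 (a 45-minute period = 0.75 hours).
P(N ≥ 3) = 1 − P(N ≤ 2) = 1 − Σ_{j=0}^{2} e^(−μ) μ^j/j! ≈ 0.7582.

0.7582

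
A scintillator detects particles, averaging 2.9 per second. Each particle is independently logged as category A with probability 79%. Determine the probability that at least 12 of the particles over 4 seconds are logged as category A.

Thinning: the particles that are logged as category A themselves form a Poisson process with rate 0.79 × 2.9 = 2.291 per second.
Over the interval, μ = 2.291 × 4 = 9.164 (4 seconds).
P(N ≥ 12) = 1 − P(N ≤ 11) ≈ 0.2132.

0.2132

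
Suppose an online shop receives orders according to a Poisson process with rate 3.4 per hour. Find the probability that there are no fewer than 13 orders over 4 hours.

Over the interval, μ = 3.4 × 4 = 13.6 (4 hours).
P(N ≥ 13) = 1 − P(N ≤ 12) = 1 − Σ_{j=0}^{12} e^(−μ) μ^j/j! ≈ 0.6011.

0.6011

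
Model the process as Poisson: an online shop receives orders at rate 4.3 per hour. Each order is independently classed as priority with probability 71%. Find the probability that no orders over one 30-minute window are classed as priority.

0.2173

Thinning: the orders that are classed as priority themselves form a Poisson process with rate 0.71 × 4.3 = 3.053 per hour.
Over the interval, μ = 3.053 × 0.5 = 1.5265 (a 30-minute window = 0.5 hours).
P(N = 0) = e^(−1.5265) · 1.5265^0/0! ≈ 0.2173.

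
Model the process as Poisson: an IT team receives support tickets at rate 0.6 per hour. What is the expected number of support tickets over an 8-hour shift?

E[N] = λt = 0.6 × 8 = 4.8 (an 8-hour shift = 8 hours).

4.8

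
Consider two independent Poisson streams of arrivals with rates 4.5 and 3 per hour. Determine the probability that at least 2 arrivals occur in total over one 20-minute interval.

0.7127

Independent Poisson processes superpose: combined rate λ = 4.5 + 3 = 7.5 per hour.
Over the interval, μ = 7.5 × 1/3 = 2.5 (a 20-minute interval = 1/3 hours).
P(N ≥ 2) = 1 − P(N ≤ 1) ≈ 0.7127.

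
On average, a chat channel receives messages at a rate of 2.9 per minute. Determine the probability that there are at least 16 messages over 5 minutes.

Over the interval, μ = 2.9 × 5 = 14.5 (5 minutes).
P(N ≥ 16) = 1 − P(N ≤ 15) = 1 − Σ_{j=0}^{15} e^(−μ) μ^j/j! ≈ 0.3808.

0.3808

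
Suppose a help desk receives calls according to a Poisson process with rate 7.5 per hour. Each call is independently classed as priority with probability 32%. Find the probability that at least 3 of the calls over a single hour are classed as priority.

0.4303

Thinning: the calls that are classed as priority themselves form a Poisson process with rate 0.32 × 7.5 = 2.4 per hour.
So μ = 2.4.
P(N ≥ 3) = 1 − P(N ≤ 2) ≈ 0.4303.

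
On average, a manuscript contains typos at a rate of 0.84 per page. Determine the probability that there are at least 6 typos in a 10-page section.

Over the interval, μ = 0.84 × 10 = 8.4 (a 10-page section = 10 pages).
P(N ≥ 6) = 1 − P(N ≤ 5) = 1 − Σ_{j=0}^{5} e^(−μ) μ^j/j! ≈ 0.8427.

0.8427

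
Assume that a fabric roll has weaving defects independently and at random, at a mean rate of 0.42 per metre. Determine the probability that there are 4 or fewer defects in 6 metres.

0.8885

Over the interval, μ = 0.42 × 6 = 2.52 (6 metres).
P(N ≤ 4) = Σ_{j=0}^{4} e^(−μ) μ^j/j! ≈ 0.8885.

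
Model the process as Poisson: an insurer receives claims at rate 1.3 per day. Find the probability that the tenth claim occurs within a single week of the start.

0.4258

Over the interval, μ = 1.3 × 7 = 9.1 (a week = 7 days).
The tenth arrival falls in the interval iff at least 10 events occur there: P(S_10 ≤ t) = P(N ≥ 10) = 1 − P(N ≤ 9) ≈ 0.4258.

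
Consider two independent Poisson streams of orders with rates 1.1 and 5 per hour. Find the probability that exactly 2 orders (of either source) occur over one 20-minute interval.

Independent Poisson processes superpose: combined rate λ = 1.1 + 5 = 6.1 per hour.
Over the interval, μ = 6.1 × 1/3 ≈ 2.03333 (a 20-minute interval = 1/3 hours).
P(N = 2) = e^(−2.03333) · 2.03333^2/2! ≈ 0.2706.

0.2706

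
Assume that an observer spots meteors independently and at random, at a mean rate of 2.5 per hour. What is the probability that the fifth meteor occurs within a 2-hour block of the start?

Over the interval, μ = 2.5 × 2 = 5 (a 2-hour block = 2 hours).
The fifth arrival falls in the interval iff at least 5 events occur there: P(S_5 ≤ t) = P(N ≥ 5) = 1 − P(N ≤ 4) ≈ 0.5595.

0.5595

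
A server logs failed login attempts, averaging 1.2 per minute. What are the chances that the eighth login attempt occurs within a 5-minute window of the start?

0.2560

Over the interval, μ = 1.2 × 5 = 6 (a 5-minute window = 5 minutes).
The eighth arrival falls in the interval iff at least 8 events occur there: P(S_8 ≤ t) = P(N ≥ 8) = 1 − P(N ≤ 7) ≈ 0.2560.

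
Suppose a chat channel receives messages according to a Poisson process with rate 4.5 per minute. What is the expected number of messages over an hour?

270

E[N] = λt = 4.5 × 60 = 270 (an hour = 60 minutes).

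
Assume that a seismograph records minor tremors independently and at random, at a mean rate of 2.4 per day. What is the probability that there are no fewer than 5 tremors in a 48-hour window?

Over the interval, μ = 2.4 × 2 = 4.8 (a 48-hour window = 2 days).
P(N ≥ 5) = 1 − P(N ≤ 4) = 1 − Σ_{j=0}^{4} e^(−μ) μ^j/j! ≈ 0.5237.

0.5237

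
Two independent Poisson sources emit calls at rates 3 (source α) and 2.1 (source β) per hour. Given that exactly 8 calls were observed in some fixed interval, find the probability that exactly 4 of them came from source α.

Given the total, each event is independently from source α with probability p = λ_α/(λ_α+λ_β) = 3/5.1 ≈ 0.5882.
So K ~ Binomial(8, 3/5.1): P(K = 4) = C(8,4) · (3/5.1)^4 · (2.1/5.1)^4 ≈ 0.2409.

0.2409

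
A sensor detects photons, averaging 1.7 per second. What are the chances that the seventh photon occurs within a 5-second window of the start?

0.7438

Over the interval, μ = 1.7 × 5 = 8.5 (a 5-second window = 5 seconds).
The seventh arrival falls in the interval iff at least 7 events occur there: P(S_7 ≤ t) = P(N ≥ 7) = 1 − P(N ≤ 6) ≈ 0.7438.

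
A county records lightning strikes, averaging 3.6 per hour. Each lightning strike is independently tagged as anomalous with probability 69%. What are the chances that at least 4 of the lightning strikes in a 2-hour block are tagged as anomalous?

Thinning: the lightning strikes that are tagged as anomalous themselves form a Poisson process with rate 0.69 × 3.6 = 2.484 per hour.
Over the interval, μ = 2.484 × 2 = 4.968 (a 2-hour block = 2 hours).
P(N ≥ 4) = 1 − P(N ≤ 3) ≈ 0.7305.

0.7305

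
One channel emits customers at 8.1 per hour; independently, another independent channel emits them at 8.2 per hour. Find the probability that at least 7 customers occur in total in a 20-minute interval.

0.3035

Independent Poisson processes superpose: combined rate λ = 8.1 + 8.2 = 16.3 per hour.
Over the interval, μ = 16.3 × 1/3 ≈ 5.43333 (a 20-minute interval = 1/3 hours).
P(N ≥ 7) = 1 − P(N ≤ 6) ≈ 0.3035.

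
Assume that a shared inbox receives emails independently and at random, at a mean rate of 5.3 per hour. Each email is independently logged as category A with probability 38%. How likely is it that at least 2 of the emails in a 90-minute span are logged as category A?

Thinning: the emails that are logged as category A themselves form a Poisson process with rate 0.38 × 5.3 = 2.014 per hour.
Over the interval, μ = 2.014 × 1.5 = 3.021 (a 90-minute span = 1.5 hours).
P(N ≥ 2) = 1 − P(N ≤ 1) ≈ 0.8040.

0.8040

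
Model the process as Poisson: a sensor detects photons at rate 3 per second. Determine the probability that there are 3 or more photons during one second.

0.5768

With mean μ = 3 per second,
P(N ≥ 3) = 1 − P(N ≤ 2) = 1 − Σ_{j=0}^{2} e^(−μ) μ^j/j! ≈ 0.5768.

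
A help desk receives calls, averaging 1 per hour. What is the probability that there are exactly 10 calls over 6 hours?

0.0413

Over the interval, μ = 1 × 6 = 6 (6 hours).
P(N = 10) = e^(−μ) μ^10/10! = e^(−6) · 6^10/3628800 ≈ 0.0413.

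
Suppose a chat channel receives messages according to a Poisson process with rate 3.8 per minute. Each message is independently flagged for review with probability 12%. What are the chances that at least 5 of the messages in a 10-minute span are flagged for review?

0.4792

Thinning: the messages that are flagged for review themselves form a Poisson process with rate 0.12 × 3.8 = 0.456 per minute.
Over the interval, μ = 0.456 × 10 = 4.56 (a 10-minute span = 10 minutes).
P(N ≥ 5) = 1 − P(N ≤ 4) ≈ 0.4792.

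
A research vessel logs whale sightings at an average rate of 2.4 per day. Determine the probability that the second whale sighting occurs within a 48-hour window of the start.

0.9523

Over the interval, μ = 2.4 × 2 = 4.8 (a 48-hour window = 2 days).
The second arrival falls in the interval iff at least 2 events occur there: P(S_2 ≤ t) = P(N ≥ 2) = 1 − P(N ≤ 1) ≈ 0.9523.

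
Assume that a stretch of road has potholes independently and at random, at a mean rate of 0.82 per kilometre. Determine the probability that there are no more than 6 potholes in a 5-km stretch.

Over the interval, μ = 0.82 × 5 = 4.1 (a 5-km stretch = 5 kilometres).
P(N ≤ 6) = Σ_{j=0}^{6} e^(−μ) μ^j/j! ≈ 0.8786.

0.8786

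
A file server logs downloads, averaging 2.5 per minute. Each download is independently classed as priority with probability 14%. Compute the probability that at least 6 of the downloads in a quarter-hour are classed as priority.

0.4278

Thinning: the downloads that are classed as priority themselves form a Poisson process with rate 0.14 × 2.5 = 0.35 per minute.
Over the interval, μ = 0.35 × 15 = 5.25 (a quarter-hour = 15 minutes).
P(N ≥ 6) = 1 − P(N ≤ 5) ≈ 0.4278.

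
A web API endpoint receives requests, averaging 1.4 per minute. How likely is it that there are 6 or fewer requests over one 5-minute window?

0.4497

Over the interval, μ = 1.4 × 5 = 7 (a 5-minute window = 5 minutes).
P(N ≤ 6) = Σ_{j=0}^{6} e^(−μ) μ^j/j! ≈ 0.4497.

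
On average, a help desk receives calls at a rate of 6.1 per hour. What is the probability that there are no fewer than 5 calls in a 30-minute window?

0.1932

Over the interval, μ = 6.1 × 0.5 = 3.05 (a 30-minute window = 0.5 hours).
P(N ≥ 5) = 1 − P(N ≤ 4) = 1 − Σ_{j=0}^{4} e^(−μ) μ^j/j! ≈ 0.1932.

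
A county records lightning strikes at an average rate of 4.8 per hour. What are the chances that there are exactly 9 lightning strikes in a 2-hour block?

0.1293

Over the interval, μ = 4.8 × 2 = 9.6 (a 2-hour block = 2 hours).
P(N = 9) = e^(−μ) μ^9/9! = e^(−9.6) · 9.6^9/362880 ≈ 0.1293.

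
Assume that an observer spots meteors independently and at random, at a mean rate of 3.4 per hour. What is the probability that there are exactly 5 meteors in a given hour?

0.1264

With mean μ = 3.4 per hour,
P(N = 5) = e^(−μ) μ^5/5! = e^(−3.4) · 3.4^5/120 ≈ 0.1264.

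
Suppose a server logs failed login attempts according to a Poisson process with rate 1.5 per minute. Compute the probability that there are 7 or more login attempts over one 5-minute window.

Over the interval, μ = 1.5 × 5 = 7.5 (a 5-minute window = 5 minutes).
P(N ≥ 7) = 1 − P(N ≤ 6) = 1 − Σ_{j=0}^{6} e^(−μ) μ^j/j! ≈ 0.6218.

0.6218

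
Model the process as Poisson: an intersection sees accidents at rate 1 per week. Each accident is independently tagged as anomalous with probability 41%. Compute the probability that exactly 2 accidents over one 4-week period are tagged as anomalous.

Thinning: the accidents that are tagged as anomalous themselves form a Poisson process with rate 0.41 × 1 = 0.41 per week.
Over the interval, μ = 0.41 × 4 = 1.64 (a 4-week period = 4 weeks).
P(N = 2) = e^(−1.64) · 1.64^2/2! ≈ 0.2609.

0.2609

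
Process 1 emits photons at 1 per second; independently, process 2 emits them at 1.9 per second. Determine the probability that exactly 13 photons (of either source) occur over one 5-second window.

0.1014

Independent Poisson processes superpose: combined rate λ = 1 + 1.9 = 2.9 per second.
Over the interval, μ = 2.9 × 5 = 14.5 (a 5-second window = 5 seconds).
P(N = 13) = e^(−14.5) · 14.5^13/13! ≈ 0.1014.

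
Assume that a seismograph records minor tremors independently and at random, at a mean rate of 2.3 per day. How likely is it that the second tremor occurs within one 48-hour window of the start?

Over the interval, μ = 2.3 × 2 = 4.6 (a 48-hour window = 2 days).
The second arrival falls in the interval iff at least 2 events occur there: P(S_2 ≤ t) = P(N ≥ 2) = 1 − P(N ≤ 1) ≈ 0.9437.

0.9437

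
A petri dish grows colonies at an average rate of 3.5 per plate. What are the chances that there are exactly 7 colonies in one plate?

With mean μ = 3.5 per plate,
P(N = 7) = e^(−μ) μ^7/7! = e^(−3.5) · 3.5^7/5040 ≈ 0.0385.

0.0385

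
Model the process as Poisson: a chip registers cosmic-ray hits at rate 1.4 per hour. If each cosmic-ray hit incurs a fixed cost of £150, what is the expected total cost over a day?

E[N] = 1.4 × 24 = 33.6 (a day = 24 hours); E[cost] = 33.6 × £150 = £5040.

£5040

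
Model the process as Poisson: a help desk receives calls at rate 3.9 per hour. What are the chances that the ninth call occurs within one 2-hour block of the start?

Over the interval, μ = 3.9 × 2 = 7.8 (a 2-hour block = 2 hours).
The ninth arrival falls in the interval iff at least 9 events occur there: P(S_9 ≤ t) = P(N ≥ 9) = 1 − P(N ≤ 8) ≈ 0.3796.

0.3796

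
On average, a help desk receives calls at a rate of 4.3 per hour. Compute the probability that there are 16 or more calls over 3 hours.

Over the interval, μ = 4.3 × 3 = 12.9 (3 hours).
P(N ≥ 16) = 1 − P(N ≤ 15) = 1 − Σ_{j=0}^{15} e^(−μ) μ^j/j! ≈ 0.2276.

0.2276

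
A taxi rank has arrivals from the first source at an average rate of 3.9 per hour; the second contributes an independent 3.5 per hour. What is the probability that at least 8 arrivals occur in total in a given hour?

0.4607

Independent Poisson processes superpose: combined rate λ = 3.9 + 3.5 = 7.4 per hour.
So μ = 7.4.
P(N ≥ 8) = 1 − P(N ≤ 7) ≈ 0.4607.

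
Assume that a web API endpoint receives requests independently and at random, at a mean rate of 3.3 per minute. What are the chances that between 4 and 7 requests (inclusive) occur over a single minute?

With mean μ = 3.3 per minute,
P(4 ≤ N ≤ 7) = Σ_{j=4}^{7} e^(−3.3) · 3.3^j/j! ≈ 0.3999.

0.3999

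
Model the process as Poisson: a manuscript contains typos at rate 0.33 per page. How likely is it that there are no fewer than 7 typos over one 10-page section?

Over the interval, μ = 0.33 × 10 = 3.3 (a 10-page section = 10 pages).
P(N ≥ 7) = 1 − P(N ≤ 6) = 1 − Σ_{j=0}^{6} e^(−μ) μ^j/j! ≈ 0.0510.

0.0510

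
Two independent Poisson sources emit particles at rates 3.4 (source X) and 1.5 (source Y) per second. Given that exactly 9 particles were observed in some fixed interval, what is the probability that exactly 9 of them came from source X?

0.0373

Given the total, each event is independently from source X with probability p = λ_X/(λ_X+λ_Y) = 3.4/4.9 ≈ 0.6939.
So K ~ Binomial(9, 3.4/4.9): P(K = 9) = C(9,9) · (3.4/4.9)^9 · (1.5/4.9)^0 ≈ 0.0373.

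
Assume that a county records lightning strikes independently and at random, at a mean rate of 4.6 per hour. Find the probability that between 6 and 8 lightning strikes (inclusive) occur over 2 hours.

Over the interval, μ = 4.6 × 2 = 9.2 (2 hours).
P(6 ≤ N ≤ 8) = Σ_{j=6}^{8} e^(−9.2) · 9.2^j/j! ≈ 0.3255.

0.3255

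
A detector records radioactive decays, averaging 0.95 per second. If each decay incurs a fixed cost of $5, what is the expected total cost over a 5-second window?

E[N] = 0.95 × 5 = 4.75 (a 5-second window = 5 seconds); E[cost] = 4.75 × $5 = $23.75.

$23.75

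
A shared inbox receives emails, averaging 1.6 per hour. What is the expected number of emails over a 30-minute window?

E[N] = λt = 1.6 × 0.5 = 0.8 (a 30-minute window = 0.5 hours).

0.8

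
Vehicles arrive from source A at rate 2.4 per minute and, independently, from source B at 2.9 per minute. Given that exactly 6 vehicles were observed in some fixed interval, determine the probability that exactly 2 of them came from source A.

0.2757

Given the total, each event is independently from source A with probability p = λ_A/(λ_A+λ_B) = 2.4/5.3 ≈ 0.4528.
So K ~ Binomial(6, 2.4/5.3): P(K = 2) = C(6,2) · (2.4/5.3)^2 · (2.9/5.3)^4 ≈ 0.2757.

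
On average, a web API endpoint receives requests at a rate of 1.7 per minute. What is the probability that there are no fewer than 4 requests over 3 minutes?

0.7487

Over the interval, μ = 1.7 × 3 = 5.1 (3 minutes).
P(N ≥ 4) = 1 − P(N ≤ 3) = 1 − Σ_{j=0}^{3} e^(−μ) μ^j/j! ≈ 0.7487.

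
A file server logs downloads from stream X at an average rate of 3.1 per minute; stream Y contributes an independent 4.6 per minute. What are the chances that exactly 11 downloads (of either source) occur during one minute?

0.0640

Independent Poisson processes superpose: combined rate λ = 3.1 + 4.6 = 7.7 per minute.
So μ = 7.7.
P(N = 11) = e^(−7.7) · 7.7^11/11! ≈ 0.0640.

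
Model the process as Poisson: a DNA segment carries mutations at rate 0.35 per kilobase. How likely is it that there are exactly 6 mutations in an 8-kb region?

0.0407

Over the interval, μ = 0.35 × 8 = 2.8 (an 8-kb region = 8 kilobases).
P(N = 6) = e^(−μ) μ^6/6! = e^(−2.8) · 2.8^6/720 ≈ 0.0407.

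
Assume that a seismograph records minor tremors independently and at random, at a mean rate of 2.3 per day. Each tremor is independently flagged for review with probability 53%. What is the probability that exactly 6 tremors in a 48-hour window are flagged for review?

Thinning: the tremors that are flagged for review themselves form a Poisson process with rate 0.53 × 2.3 = 1.219 per day.
Over the interval, μ = 1.219 × 2 = 2.438 (a 48-hour window = 2 days).
P(N = 6) = e^(−2.438) · 2.438^6/6! ≈ 0.0255.

0.0255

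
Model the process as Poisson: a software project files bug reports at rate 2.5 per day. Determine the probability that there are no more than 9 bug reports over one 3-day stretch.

Over the interval, μ = 2.5 × 3 = 7.5 (a 3-day stretch = 3 days).
P(N ≤ 9) = Σ_{j=0}^{9} e^(−μ) μ^j/j! ≈ 0.7764.

0.7764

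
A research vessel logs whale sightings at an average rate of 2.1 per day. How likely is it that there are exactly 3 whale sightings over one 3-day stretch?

Over the interval, μ = 2.1 × 3 = 6.3 (a 3-day stretch = 3 days).
P(N = 3) = e^(−μ) μ^3/3! = e^(−6.3) · 6.3^3/6 ≈ 0.0765.

0.0765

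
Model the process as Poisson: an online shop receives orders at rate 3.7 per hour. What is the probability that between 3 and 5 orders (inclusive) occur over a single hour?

With mean μ = 3.7 per hour,
P(3 ≤ N ≤ 5) = Σ_{j=3}^{5} e^(−3.7) · 3.7^j/j! ≈ 0.5447.

0.5447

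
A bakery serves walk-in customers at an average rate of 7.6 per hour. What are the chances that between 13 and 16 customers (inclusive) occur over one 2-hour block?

0.3934

Over the interval, μ = 7.6 × 2 = 15.2 (a 2-hour block = 2 hours).
P(13 ≤ N ≤ 16) = Σ_{j=13}^{16} e^(−15.2) · 15.2^j/j! ≈ 0.3934.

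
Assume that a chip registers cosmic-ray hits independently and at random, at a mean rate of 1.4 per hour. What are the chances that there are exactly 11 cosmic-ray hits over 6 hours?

0.0828

Over the interval, μ = 1.4 × 6 = 8.4 (6 hours).
P(N = 11) = e^(−μ) μ^11/11! = e^(−8.4) · 8.4^11/39916800 ≈ 0.0828.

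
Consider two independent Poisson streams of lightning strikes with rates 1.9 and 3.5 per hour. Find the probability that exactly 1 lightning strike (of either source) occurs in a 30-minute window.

0.1815

Independent Poisson processes superpose: combined rate λ = 1.9 + 3.5 = 5.4 per hour.
Over the interval, μ = 5.4 × 0.5 = 2.7 (a 30-minute window = 0.5 hours).
P(N = 1) = e^(−2.7) · 2.7^1/1! ≈ 0.1815.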